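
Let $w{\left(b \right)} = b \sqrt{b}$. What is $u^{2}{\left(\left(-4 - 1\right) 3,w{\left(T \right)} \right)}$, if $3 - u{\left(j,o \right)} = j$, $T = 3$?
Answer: $324$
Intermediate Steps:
$w{\left(b \right)} = b^{\frac{3}{2}}$
$u{\left(j,o \right)} = 3 - j$
$u^{2}{\left(\left(-4 - 1\right) 3,w{\left(T \right)} \right)} = \left(3 - \left(-4 - 1\right) 3\right)^{2} = \left(3 - \left(-5\right) 3\right)^{2} = \left(3 - -15\right)^{2} = \left(3 + 15\right)^{2} = 18^{2} = 324$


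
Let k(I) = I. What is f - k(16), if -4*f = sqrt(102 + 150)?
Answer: -16 - 3*sqrt(7)/2 ≈ -19.969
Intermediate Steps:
f = -3*sqrt(7)/2 (f = -sqrt(102 + 150)/4 = -3*sqrt(7)/2 ≈ -3.9686)
f - k(16) = -3*sqrt(7)/2 - 1*16 = -3*sqrt(7)/2 - 16 = -16 - 3*sqrt(7)/2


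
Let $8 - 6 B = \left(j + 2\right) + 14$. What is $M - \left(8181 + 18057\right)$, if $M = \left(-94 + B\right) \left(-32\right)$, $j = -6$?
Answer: $- \frac{69658}{3} \approx -23219.0$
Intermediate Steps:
$B = - \frac{1}{3}$ ($B = \frac{4}{3} - \frac{\left(-6 + 2\right) + 14}{6} = \frac{4}{3} - \frac{-4 + 14}{6} = \frac{4}{3} - \frac{5}{3} = - \frac{1}{3} \approx -0.33333$)
$M = \frac{9056}{3}$ ($M = \left(-94 - \frac{1}{3}\right) \left(-32\right) = \left(- \frac{283}{3}\right) \left(-32\right) = \frac{9056}{3} \approx 3018.7$)
$M - \left(8181 + 18057\right) = \frac{9056}{3} - \left(8181 + 18057\right) = \frac{9056}{3} - 26238 = - \frac{69658}{3}$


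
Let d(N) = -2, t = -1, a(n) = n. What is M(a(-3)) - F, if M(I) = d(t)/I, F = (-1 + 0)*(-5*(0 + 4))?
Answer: -58/3 ≈ -19.333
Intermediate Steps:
F = 20 (F = -(-5)*4 = -1*(-20) = 20)
M(I) = -2/I
M(a(-3)) - F = -2/(-3) - 1*20 = -2*(-⅓) - 20 = ⅔ - 20 = -58/3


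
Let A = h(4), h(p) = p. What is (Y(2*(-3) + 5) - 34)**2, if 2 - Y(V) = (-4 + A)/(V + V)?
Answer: 1024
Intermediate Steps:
A = 4
Y(V) = 2 (Y(V) = 2 - (-4 + 4)/(V + V) = 2 - 0/(2*V) = 2 - 0*1/(2*V) = 2 - 1*0 = 2 + 0 = 2)
(Y(2*(-3) + 5) - 34)**2 = (2 - 34)**2 = (-32)**2 = 1024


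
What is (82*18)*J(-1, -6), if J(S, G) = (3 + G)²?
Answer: 13284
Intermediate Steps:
(82*18)*J(-1, -6) = (82*18)*(3 - 6)² = 1476*(-3)² = 1476*9 = 13284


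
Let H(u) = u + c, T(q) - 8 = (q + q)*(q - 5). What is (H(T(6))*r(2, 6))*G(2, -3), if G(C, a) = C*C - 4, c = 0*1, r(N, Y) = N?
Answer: 0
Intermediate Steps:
T(q) = 8 + 2*q*(-5 + q) (T(q) = 8 + (q + q)*(q - 5) = 8 + (2*q)*(-5 + q) = 8 + 2*q*(-5 + q))
c = 0
H(u) = u (H(u) = u + 0 = u)
G(C, a) = -4 + C**2 (G(C, a) = C**2 - 4 = -4 + C**2)
(H(T(6))*r(2, 6))*G(2, -3) = ((8 - 10*6 + 2*6**2)*2)*(-4 + 2**2) = ((8 - 60 + 2*36)*2)*(-4 + 4) = ((8 - 60 + 72)*2)*0 = (20*2)*0 = 40*0 = 0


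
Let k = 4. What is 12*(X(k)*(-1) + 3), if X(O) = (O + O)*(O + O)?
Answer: -732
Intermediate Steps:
X(O) = 4*O² (X(O) = (2*O)*(2*O) = 4*O²)
12*(X(k)*(-1) + 3) = 12*((4*4²)*(-1) + 3) = 12*((4*16)*(-1) + 3) = 12*(64*(-1) + 3) = 12*(-64 + 3) = 12*(-61) = -732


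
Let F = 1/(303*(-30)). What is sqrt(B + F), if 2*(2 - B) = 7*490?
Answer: 7*I*sqrt(320956790)/3030 ≈ 41.388*I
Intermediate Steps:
B = -1713 (B = 2 - 7*490/2 = 2 - 1/2*3430 = 2 - 1715 = -1713)
F = -1/9090 (F = 1/(-9090) = -1/9090 ≈ -0.00011001)
sqrt(B + F) = sqrt(-1713 - 1/9090) = sqrt(-15571171/9090) = 7*I*sqrt(320956790)/3030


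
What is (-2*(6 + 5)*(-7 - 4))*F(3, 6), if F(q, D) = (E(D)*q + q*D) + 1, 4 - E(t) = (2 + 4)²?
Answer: -18634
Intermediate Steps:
E(t) = -32 (E(t) = 4 - (2 + 4)² = 4 - 1*6² = 4 - 1*36 = 4 - 36 = -32)
F(q, D) = 1 - 32*q + D*q (F(q, D) = (-32*q + q*D) + 1 = (-32*q + D*q) + 1 = 1 - 32*q + D*q)
(-2*(6 + 5)*(-7 - 4))*F(3, 6) = (-2*(6 + 5)*(-7 - 4))*(1 - 32*3 + 6*3) = (-22*(-11))*(1 - 96 + 18) = -2*(-121)*(-77) = 242*(-77) = -18634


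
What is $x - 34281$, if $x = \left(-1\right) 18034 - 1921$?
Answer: $-54236$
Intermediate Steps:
$x = -19955$ ($x = -18034 - 1921 = -19955$)
$x - 34281 = -19955 - 34281 = -54236$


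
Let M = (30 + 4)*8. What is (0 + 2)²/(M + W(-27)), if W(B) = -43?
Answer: 4/229 ≈ 0.017467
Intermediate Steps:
M = 272 (M = 34*8 = 272)
(0 + 2)²/(M + W(-27)) = (0 + 2)²/(272 - 43) = 2²/229 = 4*(1/229) = 4/229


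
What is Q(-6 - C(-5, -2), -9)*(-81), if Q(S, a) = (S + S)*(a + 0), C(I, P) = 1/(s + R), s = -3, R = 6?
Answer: -9234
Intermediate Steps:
C(I, P) = 1/3 (C(I, P) = 1/(-3 + 6) = 1/3)
Q(S, a) = 2*S*a (Q(S, a) = (2*S)*a = 2*S*a)
Q(-6 - C(-5, -2), -9)*(-81) = (2*(-6 - 1*1/3)*(-9))*(-81) = (2*(-6 - 1/3)*(-9))*(-81) = (2*(-19/3)*(-9))*(-81) = 114*(-81) = -9234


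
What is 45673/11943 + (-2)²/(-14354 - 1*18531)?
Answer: 1501908833/392745555 ≈ 3.8241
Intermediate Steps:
45673/11943 + (-2)²/(-14354 - 1*18531) = 45673*(1/11943) + 4/(-14354 - 18531) = 45673/11943 + 4/(-32885) = 45673/11943 + 4*(-1/32885) = 45673/11943 - 4/32885 = 1501908833/392745555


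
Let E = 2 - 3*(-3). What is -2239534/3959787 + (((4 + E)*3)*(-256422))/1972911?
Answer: -16703447952868/2604102443319 ≈ -6.4143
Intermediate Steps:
E = 11 (E = 2 + 9 = 11)
-2239534/3959787 + (((4 + E)*3)*(-256422))/1972911 = -2239534/3959787 + (((4 + 11)*3)*(-256422))/1972911 = -2239534*1/3959787 + ((15*3)*(-256422))*(1/1972911) = -2239534/3959787 + (45*(-256422))*(1/1972911) = -2239534/3959787 - 11538990*1/1972911 = -2239534/3959787 - 3846330/657637 = -16703447952868/2604102443319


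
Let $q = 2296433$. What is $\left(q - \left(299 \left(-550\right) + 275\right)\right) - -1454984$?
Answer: $3915592$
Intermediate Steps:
$\left(q - \left(299 \left(-550\right) + 275\right)\right) - -1454984 = \left(2296433 - \left(299 \left(-550\right) + 275\right)\right) - -1454984 = \left(2296433 - \left(-164450 + 275\right)\right) + 1454984 = \left(2296433 - -164175\right) + 1454984 = \left(2296433 + 164175\right) + 1454984 = 2460608 + 1454984 = 3915592$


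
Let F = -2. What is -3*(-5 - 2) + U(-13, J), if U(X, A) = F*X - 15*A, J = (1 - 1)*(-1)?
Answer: 47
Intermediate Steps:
J = 0 (J = 0*(-1) = 0)
U(X, A) = -15*A - 2*X (U(X, A) = -2*X - 15*A = -15*A - 2*X)
-3*(-5 - 2) + U(-13, J) = -3*(-5 - 2) + (-15*0 - 2*(-13)) = -3*(-7) + (0 + 26) = 21 + 26 = 47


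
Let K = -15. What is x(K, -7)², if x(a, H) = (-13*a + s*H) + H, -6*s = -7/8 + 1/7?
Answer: 80694289/2304 ≈ 35024.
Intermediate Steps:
s = 41/336 (s = -(-7/8 + 1/7)/6 = -(-7*⅛ + 1*(⅐))/6 = -(-7/8 + ⅐)/6 = -⅙*(-41/56) = 41/336 ≈ 0.12202)
x(a, H) = -13*a + 377*H/336 (x(a, H) = (-13*a + 41*H/336) + H = -13*a + 377*H/336)
x(K, -7)² = (-13*(-15) + (377/336)*(-7))² = (195 - 377/48)² = (8983/48)² = 80694289/2304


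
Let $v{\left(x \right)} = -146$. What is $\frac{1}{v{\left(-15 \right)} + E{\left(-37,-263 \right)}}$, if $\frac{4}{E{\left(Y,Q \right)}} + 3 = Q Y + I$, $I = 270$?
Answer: $- \frac{4999}{729852} \approx -0.0068493$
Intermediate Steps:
$E{\left(Y,Q \right)} = \frac{4}{267 + Q Y}$ ($E{\left(Y,Q \right)} = \frac{4}{-3 + \left(Q Y + 270\right)} = \frac{4}{-3 + \left(270 + Q Y\right)} = \frac{4}{267 + Q Y}$)
$\frac{1}{v{\left(-15 \right)} + E{\left(-37,-263 \right)}} = \frac{1}{-146 + \frac{4}{267 - -9731}} = \frac{1}{-146 + \frac{4}{267 + 9731}} = \frac{1}{-146 + \frac{4}{9998}} = \frac{1}{-146 + 4 \cdot \frac{1}{9998}} = \frac{1}{-146 + \frac{2}{4999}} = \frac{1}{- \frac{729852}{4999}} = - \frac{4999}{729852}$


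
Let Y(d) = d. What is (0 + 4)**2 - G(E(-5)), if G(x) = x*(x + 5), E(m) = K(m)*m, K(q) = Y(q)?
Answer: -734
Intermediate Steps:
K(q) = q
E(m) = m**2 (E(m) = m*m = m**2)
G(x) = x*(5 + x)
(0 + 4)**2 - G(E(-5)) = (0 + 4)**2 - (-5)**2*(5 + (-5)**2) = 4**2 - 25*(5 + 25) = 16 - 25*30 = 16 - 1*750 = 16 - 750 = -734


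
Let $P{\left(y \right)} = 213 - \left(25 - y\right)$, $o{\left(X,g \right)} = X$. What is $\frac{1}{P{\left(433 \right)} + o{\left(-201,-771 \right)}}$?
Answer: $\frac{1}{420} \approx 0.002381$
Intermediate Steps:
$P{\left(y \right)} = 188 + y$ ($P{\left(y \right)} = 213 + \left(-25 + y\right) = 188 + y$)
$\frac{1}{P{\left(433 \right)} + o{\left(-201,-771 \right)}} = \frac{1}{\left(188 + 433\right) - 201} = \frac{1}{621 - 201} = \frac{1}{420}$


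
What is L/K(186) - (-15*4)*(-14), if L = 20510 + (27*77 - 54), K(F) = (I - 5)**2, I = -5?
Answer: -12293/20 ≈ -614.65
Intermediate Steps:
K(F) = 100 (K(F) = (-5 - 5)**2 = (-10)**2 = 100)
L = 22535 (L = 20510 + (2079 - 54) = 20510 + 2025 = 22535)
L/K(186) - (-15*4)*(-14) = 22535/100 - (-15*4)*(-14) = 22535*(1/100) - (-60)*(-14) = 4507/20 - 1*840 = 4507/20 - 840 = -12293/20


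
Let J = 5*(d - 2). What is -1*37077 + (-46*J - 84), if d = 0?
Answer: -36701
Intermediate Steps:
J = -10 (J = 5*(0 - 2) = 5*(-2) = -10)
-1*37077 + (-46*J - 84) = -1*37077 + (-46*(-10) - 84) = -37077 + (460 - 84) = -37077 + 376 = -36701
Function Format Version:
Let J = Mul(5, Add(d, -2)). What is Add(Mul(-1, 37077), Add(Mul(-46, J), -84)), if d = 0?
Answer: -36701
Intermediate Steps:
J = -10 (J = Mul(5, Add(0, -2)) = Mul(5, -2) = -10)
Add(Mul(-1, 37077), Add(Mul(-46, J), -84)) = Add(Mul(-1, 37077), Add(Mul(-46, -10), -84)) = Add(-37077, Add(460, -84)) = Add(-37077, 376) = -36701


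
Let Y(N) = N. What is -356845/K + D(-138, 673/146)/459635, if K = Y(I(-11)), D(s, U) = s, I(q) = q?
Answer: 14910768187/459635 ≈ 32440.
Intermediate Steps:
K = -11
-356845/K + D(-138, 673/146)/459635 = -356845/(-11) - 138/459635 = -356845*(-1/11) - 138*1/459635 = 356845/11 - 138/459635 = 14910768187/459635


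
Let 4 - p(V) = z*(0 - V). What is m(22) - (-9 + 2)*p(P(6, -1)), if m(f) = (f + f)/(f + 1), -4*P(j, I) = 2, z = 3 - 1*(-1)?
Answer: 366/23 ≈ 15.913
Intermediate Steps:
z = 4 (z = 3 + 1 = 4)
P(j, I) = -1/2 (P(j, I) = -1/4*2 = -1/2)
m(f) = 2*f/(1 + f) (m(f) = (2*f)/(1 + f) = 2*f/(1 + f))
p(V) = 4 + 4*V (p(V) = 4 - 4*(0 - V) = 4 - 4*(-V) = 4 - (-4)*V = 4 + 4*V)
m(22) - (-9 + 2)*p(P(6, -1)) = 2*22/(1 + 22) - (-9 + 2)*(4 + 4*(-1/2)) = 2*22/23 - (-7)*(4 - 2) = 2*22*(1/23) - (-7)*2 = 44/23 - 1*(-14) = 44/23 + 14 = 366/23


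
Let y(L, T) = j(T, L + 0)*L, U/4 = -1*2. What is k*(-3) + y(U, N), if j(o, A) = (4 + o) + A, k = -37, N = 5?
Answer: 103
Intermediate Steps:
U = -8 (U = 4*(-1*2) = 4*(-2) = -8)
j(o, A) = 4 + A + o
y(L, T) = L*(4 + L + T) (y(L, T) = (4 + (L + 0) + T)*L = (4 + L + T)*L = L*(4 + L + T))
k*(-3) + y(U, N) = -37*(-3) - 8*(4 - 8 + 5) = 111 - 8*1 = 111 - 8 = 103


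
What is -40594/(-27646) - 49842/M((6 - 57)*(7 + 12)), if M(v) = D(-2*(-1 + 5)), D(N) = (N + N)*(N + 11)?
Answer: 114990037/110584 ≈ 1039.8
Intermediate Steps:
D(N) = 2*N*(11 + N) (D(N) = (2*N)*(11 + N) = 2*N*(11 + N))
M(v) = -48 (M(v) = 2*(-2*(-1 + 5))*(11 - 2*(-1 + 5)) = 2*(-2*4)*(11 - 2*4) = 2*(-8)*(11 - 8) = 2*(-8)*3 = -48)
-40594/(-27646) - 49842/M((6 - 57)*(7 + 12)) = -40594/(-27646) - 49842/(-48) = -40594*(-1/27646) - 49842*(-1/48) = 20297/13823 + 8307/8 = 114990037/110584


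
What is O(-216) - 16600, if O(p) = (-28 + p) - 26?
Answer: -16870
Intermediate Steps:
O(p) = -54 + p
O(-216) - 16600 = (-54 - 216) - 16600 = -270 - 16600 = -16870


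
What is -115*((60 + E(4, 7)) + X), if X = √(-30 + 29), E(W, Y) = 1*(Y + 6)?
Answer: -8395 - 115*I ≈ -8395.0 - 115.0*I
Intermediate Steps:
E(W, Y) = 6 + Y (E(W, Y) = 1*(6 + Y) = 6 + Y)
X = I (X = √(-1) = I ≈ 1.0*I)
-115*((60 + E(4, 7)) + X) = -115*((60 + (6 + 7)) + I) = -115*((60 + 13) + I) = -115*(73 + I) = -8395 - 115*I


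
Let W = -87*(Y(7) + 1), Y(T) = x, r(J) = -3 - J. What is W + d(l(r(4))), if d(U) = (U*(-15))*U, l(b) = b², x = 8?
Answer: -36798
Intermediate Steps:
d(U) = -15*U² (d(U) = (-15*U)*U = -15*U²)
Y(T) = 8
W = -783 (W = -87*(8 + 1) = -87*9 = -783)
W + d(l(r(4))) = -783 - 15*(-3 - 1*4)⁴ = -783 - 15*(-3 - 4)⁴ = -783 - 15*((-7)²)² = -783 - 15*49² = -783 - 15*2401 = -783 - 36015 = -36798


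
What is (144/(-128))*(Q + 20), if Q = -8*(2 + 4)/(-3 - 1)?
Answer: -36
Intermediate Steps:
Q = 12 (Q = -48/(-4) = -48*(-1)/4 = -8*(-3/2) = 12)
(144/(-128))*(Q + 20) = (144/(-128))*(12 + 20) = (144*(-1/128))*32 = -9/8*32 = -36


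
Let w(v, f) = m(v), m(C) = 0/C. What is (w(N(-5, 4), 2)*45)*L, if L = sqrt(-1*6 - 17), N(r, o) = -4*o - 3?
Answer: 0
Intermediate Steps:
m(C) = 0
N(r, o) = -3 - 4*o
w(v, f) = 0
L = I*sqrt(23) (L = sqrt(-6 - 17) = sqrt(-23) = I*sqrt(23) ≈ 4.7958*I)
(w(N(-5, 4), 2)*45)*L = (0*45)*(I*sqrt(23)) = 0*(I*sqrt(23)) = 0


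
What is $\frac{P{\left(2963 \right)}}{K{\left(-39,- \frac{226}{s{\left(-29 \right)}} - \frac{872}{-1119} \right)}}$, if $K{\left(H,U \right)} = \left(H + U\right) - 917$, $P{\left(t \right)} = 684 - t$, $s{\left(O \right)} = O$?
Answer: $\frac{73955829}{30744974} \approx 2.4055$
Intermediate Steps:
$K{\left(H,U \right)} = -917 + H + U$
$\frac{P{\left(2963 \right)}}{K{\left(-39,- \frac{226}{s{\left(-29 \right)}} - \frac{872}{-1119} \right)}} = \frac{684 - 2963}{-917 - 39 - \left(- \frac{872}{1119} - \frac{226}{29}\right)} = \frac{684 - 2963}{-917 - 39 - - \frac{278182}{32451}} = - \frac{2279}{-917 - 39 + \left(\frac{226}{29} + \frac{872}{1119}\right)} = - \frac{2279}{-917 - 39 + \frac{278182}{32451}} = - \frac{2279}{- \frac{30744974}{32451}} = \left(-2279\right) \left(- \frac{32451}{30744974}\right) = \frac{73955829}{30744974}$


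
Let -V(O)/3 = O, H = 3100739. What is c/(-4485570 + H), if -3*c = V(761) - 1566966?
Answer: -523083/1384831 ≈ -0.37772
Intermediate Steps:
V(O) = -3*O
c = 523083 (c = -(-3*761 - 1566966)/3 = -(-2283 - 1566966)/3 = -⅓*(-1569249) = 523083)
c/(-4485570 + H) = 523083/(-4485570 + 3100739) = 523083/(-1384831) = 523083*(-1/1384831) = -523083/1384831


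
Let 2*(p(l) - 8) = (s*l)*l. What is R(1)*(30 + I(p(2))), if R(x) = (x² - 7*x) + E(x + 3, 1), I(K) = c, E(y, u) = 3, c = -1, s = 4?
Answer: -87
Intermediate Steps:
p(l) = 8 + 2*l² (p(l) = 8 + ((4*l)*l)/2 = 8 + (4*l²)/2 = 8 + 2*l²)
I(K) = -1
R(x) = 3 + x² - 7*x (R(x) = (x² - 7*x) + 3 = 3 + x² - 7*x)
R(1)*(30 + I(p(2))) = (3 + 1² - 7*1)*(30 - 1) = (3 + 1 - 7)*29 = -3*29 = -87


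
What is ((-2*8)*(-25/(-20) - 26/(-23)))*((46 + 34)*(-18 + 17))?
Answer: 70080/23 ≈ 3047.0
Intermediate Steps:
((-2*8)*(-25/(-20) - 26/(-23)))*((46 + 34)*(-18 + 17)) = (-16*(-25*(-1/20) - 26*(-1/23)))*(80*(-1)) = -16*(5/4 + 26/23)*(-80) = -16*219/92*(-80) = -876/23*(-80) = 70080/23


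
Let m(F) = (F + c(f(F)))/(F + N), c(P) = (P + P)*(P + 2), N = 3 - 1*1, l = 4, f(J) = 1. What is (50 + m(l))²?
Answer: 24025/9 ≈ 2669.4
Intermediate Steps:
N = 2 (N = 3 - 1 = 2)
c(P) = 2*P*(2 + P) (c(P) = (2*P)*(2 + P) = 2*P*(2 + P))
m(F) = (6 + F)/(2 + F) (m(F) = (F + 2*1*(2 + 1))/(F + 2) = (F + 2*1*3)/(2 + F) = (F + 6)/(2 + F) = (6 + F)/(2 + F))
(50 + m(l))² = (50 + (6 + 4)/(2 + 4))² = (50 + 10/6)² = (50 + (⅙)*10)² = (50 + 5/3)² = (155/3)² = 24025/9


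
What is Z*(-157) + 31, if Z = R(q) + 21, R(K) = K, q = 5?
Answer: -4051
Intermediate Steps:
Z = 26 (Z = 5 + 21 = 26)
Z*(-157) + 31 = 26*(-157) + 31 = -4082 + 31 = -4051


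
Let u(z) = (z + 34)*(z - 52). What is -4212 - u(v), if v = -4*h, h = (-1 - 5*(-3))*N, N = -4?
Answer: -48588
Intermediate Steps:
h = -56 (h = (-1 - 5*(-3))*(-4) = (-1 + 15)*(-4) = 14*(-4) = -56)
v = 224 (v = -4*(-56) = 224)
u(z) = (-52 + z)*(34 + z) (u(z) = (34 + z)*(-52 + z) = (-52 + z)*(34 + z))
-4212 - u(v) = -4212 - (-1768 + 224² - 18*224) = -4212 - (-1768 + 50176 - 4032) = -4212 - 1*44376 = -4212 - 44376 = -48588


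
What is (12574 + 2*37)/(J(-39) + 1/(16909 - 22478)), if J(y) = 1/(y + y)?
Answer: -5494063536/5647 ≈ -9.7292e+5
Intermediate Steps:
J(y) = 1/(2*y)
(12574 + 2*37)/(J(-39) + 1/(16909 - 22478)) = (12574 + 2*37)/((½)/(-39) + 1/(16909 - 22478)) = (12574 + 74)/((½)*(-1/39) + 1/(-5569)) = 12648/(-1/78 - 1/5569) = 12648/(-5647/434382) = 12648*(-434382/5647) = -5494063536/5647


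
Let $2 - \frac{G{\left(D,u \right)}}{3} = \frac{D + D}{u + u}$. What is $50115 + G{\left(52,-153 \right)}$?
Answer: $\frac{2556223}{51} \approx 50122.0$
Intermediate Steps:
$G{\left(D,u \right)} = 6 - \frac{3 D}{u}$ ($G{\left(D,u \right)} = 6 - 3 \frac{D + D}{u + u} = 6 - 3 \frac{2 D}{2 u} = 6 - 3 \cdot 2 D \frac{1}{2 u} = 6 - 3 \frac{D}{u} = 6 - \frac{3 D}{u}$)
$50115 + G{\left(52,-153 \right)} = 50115 + \left(6 - \frac{156}{-153}\right) = 50115 + \left(6 - 156 \left(- \frac{1}{153}\right)\right) = 50115 + \left(6 + \frac{52}{51}\right) = 50115 + \frac{358}{51} = \frac{2556223}{51}$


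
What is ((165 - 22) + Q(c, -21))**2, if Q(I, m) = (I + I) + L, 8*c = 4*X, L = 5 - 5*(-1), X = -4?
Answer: 22201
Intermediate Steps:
L = 10 (L = 5 + 5 = 10)
c = -2 (c = (4*(-4))/8 = (1/8)*(-16) = -2)
Q(I, m) = 10 + 2*I (Q(I, m) = (I + I) + 10 = 2*I + 10 = 10 + 2*I)
((165 - 22) + Q(c, -21))**2 = ((165 - 22) + (10 + 2*(-2)))**2 = (143 + (10 - 4))**2 = (143 + 6)**2 = 149**2 = 22201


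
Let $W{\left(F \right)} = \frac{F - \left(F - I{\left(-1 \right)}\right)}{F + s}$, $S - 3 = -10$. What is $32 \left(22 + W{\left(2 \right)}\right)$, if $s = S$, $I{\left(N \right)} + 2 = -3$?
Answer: $736$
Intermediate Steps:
$S = -7$ ($S = 3 - 10 = -7$)
$I{\left(N \right)} = -5$ ($I{\left(N \right)} = -2 - 3 = -5$)
$s = -7$
$W{\left(F \right)} = - \frac{5}{-7 + F}$ ($W{\left(F \right)} = \frac{F - \left(5 + F\right)}{F - 7} = - \frac{5}{-7 + F}$)
$32 \left(22 + W{\left(2 \right)}\right) = 32 \left(22 - \frac{5}{-7 + 2}\right) = 32 \left(22 - \frac{5}{-5}\right) = 32 \left(22 - -1\right) = 32 \left(22 + 1\right) = 32 \cdot 23 = 736$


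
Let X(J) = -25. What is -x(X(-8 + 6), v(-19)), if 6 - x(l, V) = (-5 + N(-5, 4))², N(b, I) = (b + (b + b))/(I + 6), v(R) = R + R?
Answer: 145/4 ≈ 36.250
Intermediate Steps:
v(R) = 2*R
N(b, I) = 3*b/(6 + I) (N(b, I) = (b + 2*b)/(6 + I) = (3*b)/(6 + I) = 3*b/(6 + I))
x(l, V) = -145/4 (x(l, V) = 6 - (-5 + 3*(-5)/(6 + 4))² = 6 - (-5 + 3*(-5)/10)² = 6 - (-5 + 3*(-5)*(⅒))² = 6 - (-5 - 3/2)² = 6 - (-13/2)² = 6 - 1*169/4 = 6 - 169/4 = -145/4)
-x(X(-8 + 6), v(-19)) = -1*(-145/4) = 145/4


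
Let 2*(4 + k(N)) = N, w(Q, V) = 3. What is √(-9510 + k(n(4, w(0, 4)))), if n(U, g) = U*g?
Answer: 2*I*√2377 ≈ 97.509*I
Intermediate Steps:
k(N) = -4 + N/2
√(-9510 + k(n(4, w(0, 4)))) = √(-9510 + (-4 + (4*3)/2)) = √(-9510 + (-4 + (½)*12)) = √(-9510 + (-4 + 6)) = √(-9510 + 2) = √(-9508) = 2*I*√2377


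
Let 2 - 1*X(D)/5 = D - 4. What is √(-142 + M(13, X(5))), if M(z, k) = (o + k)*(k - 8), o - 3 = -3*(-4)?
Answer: I*√202 ≈ 14.213*I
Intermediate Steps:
X(D) = 30 - 5*D (X(D) = 10 - 5*(D - 4) = 10 - 5*(-4 + D) = 10 + (20 - 5*D) = 30 - 5*D)
o = 15 (o = 3 - 3*(-4) = 3 + 12 = 15)
M(z, k) = (-8 + k)*(15 + k) (M(z, k) = (15 + k)*(k - 8) = (15 + k)*(-8 + k) = (-8 + k)*(15 + k))
√(-142 + M(13, X(5))) = √(-142 + (-120 + (30 - 5*5)² + 7*(30 - 5*5))) = √(-142 + (-120 + (30 - 25)² + 7*(30 - 25))) = √(-142 + (-120 + 5² + 7*5)) = √(-142 + (-120 + 25 + 35)) = √(-142 - 60) = √(-202) = I*√202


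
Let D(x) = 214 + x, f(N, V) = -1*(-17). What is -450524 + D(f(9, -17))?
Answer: -450293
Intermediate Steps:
f(N, V) = 17
-450524 + D(f(9, -17)) = -450524 + (214 + 17) = -450524 + 231 = -450293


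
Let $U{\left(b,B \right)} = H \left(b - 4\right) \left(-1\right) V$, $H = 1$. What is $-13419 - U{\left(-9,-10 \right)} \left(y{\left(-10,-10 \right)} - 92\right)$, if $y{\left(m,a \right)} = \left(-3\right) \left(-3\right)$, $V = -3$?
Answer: $-16656$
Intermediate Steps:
$U{\left(b,B \right)} = -12 + 3 b$ ($U{\left(b,B \right)} = 1 \left(b - 4\right) \left(-1\right) \left(-3\right) = 1 \left(-4 + b\right) \left(-1\right) \left(-3\right) = 1 \left(4 - b\right) \left(-3\right) = \left(4 - b\right) \left(-3\right) = -12 + 3 b$)
$y{\left(m,a \right)} = 9$
$-13419 - U{\left(-9,-10 \right)} \left(y{\left(-10,-10 \right)} - 92\right) = -13419 - \left(-12 + 3 \left(-9\right)\right) \left(9 - 92\right) = -13419 - \left(-12 - 27\right) \left(-83\right) = -13419 - \left(-39\right) \left(-83\right) = -13419 - 3237 = -16656$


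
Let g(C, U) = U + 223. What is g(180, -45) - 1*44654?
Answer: -44476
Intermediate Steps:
g(C, U) = 223 + U
g(180, -45) - 1*44654 = (223 - 45) - 1*44654 = 178 - 44654 = -44476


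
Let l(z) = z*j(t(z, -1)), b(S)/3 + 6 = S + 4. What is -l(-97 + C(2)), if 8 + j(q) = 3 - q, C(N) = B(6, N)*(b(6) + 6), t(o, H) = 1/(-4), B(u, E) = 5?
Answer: -133/4 ≈ -33.250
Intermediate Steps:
t(o, H) = -1/4
b(S) = -6 + 3*S (b(S) = -18 + 3*(S + 4) = -18 + 3*(4 + S) = -18 + (12 + 3*S) = -6 + 3*S)
C(N) = 90 (C(N) = 5*((-6 + 3*6) + 6) = 5*((-6 + 18) + 6) = 5*(12 + 6) = 5*18 = 90)
j(q) = -5 - q (j(q) = -8 + (3 - q) = -5 - q)
l(z) = -19*z/4 (l(z) = z*(-5 - 1*(-1/4)) = z*(-5 + 1/4) = z*(-19/4) = -19*z/4)
-l(-97 + C(2)) = -(-19)*(-97 + 90)/4 = -(-19)*(-7)/4 = -1*133/4 = -133/4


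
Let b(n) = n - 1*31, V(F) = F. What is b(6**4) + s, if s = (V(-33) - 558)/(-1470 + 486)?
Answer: 415117/328 ≈ 1265.6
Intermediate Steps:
b(n) = -31 + n (b(n) = n - 31 = -31 + n)
s = 197/328 (s = (-33 - 558)/(-1470 + 486) = -591/(-984) = -591*(-1/984) = 197/328 ≈ 0.60061)
b(6**4) + s = (-31 + 6**4) + 197/328 = (-31 + 1296) + 197/328 = 1265 + 197/328 = 415117/328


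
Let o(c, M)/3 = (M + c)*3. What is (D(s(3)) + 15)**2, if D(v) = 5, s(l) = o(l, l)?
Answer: 400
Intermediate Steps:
o(c, M) = 9*M + 9*c (o(c, M) = 3*((M + c)*3) = 3*(3*M + 3*c) = 9*M + 9*c)
s(l) = 18*l (s(l) = 9*l + 9*l = 18*l)
(D(s(3)) + 15)**2 = (5 + 15)**2 = 20**2 = 400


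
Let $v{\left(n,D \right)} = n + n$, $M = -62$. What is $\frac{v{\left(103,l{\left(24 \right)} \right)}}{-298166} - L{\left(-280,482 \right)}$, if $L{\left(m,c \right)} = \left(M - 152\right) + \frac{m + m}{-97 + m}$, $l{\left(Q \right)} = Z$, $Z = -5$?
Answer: $\frac{11944192963}{56204291} \approx 212.51$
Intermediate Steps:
$l{\left(Q \right)} = -5$
$v{\left(n,D \right)} = 2 n$
$L{\left(m,c \right)} = -214 + \frac{2 m}{-97 + m}$ ($L{\left(m,c \right)} = \left(-62 - 152\right) + \frac{m + m}{-97 + m} = -214 + \frac{2 m}{-97 + m}$)
$\frac{v{\left(103,l{\left(24 \right)} \right)}}{-298166} - L{\left(-280,482 \right)} = \frac{2 \cdot 103}{-298166} - \frac{2 \left(10379 - -29680\right)}{-97 - 280} = 206 \left(- \frac{1}{298166}\right) - \frac{2 \left(10379 + 29680\right)}{-377} = - \frac{103}{149083} - 2 \left(- \frac{1}{377}\right) 40059 = - \frac{103}{149083} - - \frac{80118}{377} = - \frac{103}{149083} + \frac{80118}{377} = \frac{11944192963}{56204291}$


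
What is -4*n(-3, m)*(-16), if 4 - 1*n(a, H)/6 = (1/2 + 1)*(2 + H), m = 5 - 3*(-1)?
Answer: -4224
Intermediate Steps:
m = 8 (m = 5 + 3 = 8)
n(a, H) = 6 - 9*H (n(a, H) = 24 - 6*(1/2 + 1)*(2 + H) = 24 - 9*(2 + H) = 24 - 6*(3 + 3*H/2) = 24 + (-18 - 9*H) = 6 - 9*H)
-4*n(-3, m)*(-16) = -4*(6 - 9*8)*(-16) = -4*(6 - 72)*(-16) = -4*(-66)*(-16) = 264*(-16) = -4224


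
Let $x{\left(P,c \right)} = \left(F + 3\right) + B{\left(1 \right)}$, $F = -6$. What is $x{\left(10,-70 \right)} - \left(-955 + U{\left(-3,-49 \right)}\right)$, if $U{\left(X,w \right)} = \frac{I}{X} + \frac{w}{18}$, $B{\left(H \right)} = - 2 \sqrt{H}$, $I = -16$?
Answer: $\frac{17053}{18} \approx 947.39$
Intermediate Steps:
$U{\left(X,w \right)} = - \frac{16}{X} + \frac{w}{18}$
$x{\left(P,c \right)} = -5$ ($x{\left(P,c \right)} = \left(-6 + 3\right) - 2 \sqrt{1} = -3 - 2 = -5$)
$x{\left(10,-70 \right)} - \left(-955 + U{\left(-3,-49 \right)}\right) = -5 - \left(-955 + \left(- \frac{16}{-3} + \frac{1}{18} \left(-49\right)\right)\right) = -5 - \left(-955 - - \frac{47}{18}\right) = -5 - \left(-955 + \left(\frac{16}{3} - \frac{49}{18}\right)\right) = -5 - \left(-955 + \frac{47}{18}\right) = -5 - - \frac{17143}{18} = -5 + \frac{17143}{18} = \frac{17053}{18}$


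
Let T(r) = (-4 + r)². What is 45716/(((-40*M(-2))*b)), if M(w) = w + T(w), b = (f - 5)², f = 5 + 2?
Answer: -11429/1360 ≈ -8.4037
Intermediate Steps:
f = 7
b = 4 (b = (7 - 5)² = 2² = 4)
M(w) = w + (-4 + w)²
45716/(((-40*M(-2))*b)) = 45716/((-40*(-2 + (-4 - 2)²)*4)) = 45716/((-40*(-2 + (-6)²)*4)) = 45716/((-40*(-2 + 36)*4)) = 45716/((-40*34*4)) = 45716/((-1360*4)) = 45716/(-5440) = 45716*(-1/5440) = -11429/1360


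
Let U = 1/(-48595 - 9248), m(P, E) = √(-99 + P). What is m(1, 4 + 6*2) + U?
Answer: -1/57843 + 7*I*√2 ≈ -1.7288e-5 + 9.8995*I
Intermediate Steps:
U = -1/57843 (U = 1/(-57843) = -1/57843 ≈ -1.7288e-5)
m(1, 4 + 6*2) + U = √(-99 + 1) - 1/57843 = √(-98) - 1/57843 = 7*I*√2 - 1/57843 = -1/57843 + 7*I*√2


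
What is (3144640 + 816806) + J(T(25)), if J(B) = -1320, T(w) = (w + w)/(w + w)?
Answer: 3960126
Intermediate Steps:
T(w) = 1 (T(w) = (2*w)/((2*w)) = (2*w)*(1/(2*w)) = 1)
(3144640 + 816806) + J(T(25)) = (3144640 + 816806) - 1320 = 3961446 - 1320 = 3960126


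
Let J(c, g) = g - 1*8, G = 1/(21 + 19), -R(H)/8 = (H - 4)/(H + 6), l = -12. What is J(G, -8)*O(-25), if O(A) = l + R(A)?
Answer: 7360/19 ≈ 387.37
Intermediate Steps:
R(H) = -8*(-4 + H)/(6 + H) (R(H) = -8*(H - 4)/(H + 6) = -8*(-4 + H)/(6 + H))
O(A) = -12 + 8*(4 - A)/(6 + A)
G = 1/40 ≈ 0.025000
J(c, g) = -8 + g (J(c, g) = g - 8 = -8 + g)
J(G, -8)*O(-25) = (-8 - 8)*(20*(-2 - 1*(-25))/(6 - 25)) = -320*(-2 + 25)/(-19) = -320*(-1)*23/19 = -16*(-460/19) = 7360/19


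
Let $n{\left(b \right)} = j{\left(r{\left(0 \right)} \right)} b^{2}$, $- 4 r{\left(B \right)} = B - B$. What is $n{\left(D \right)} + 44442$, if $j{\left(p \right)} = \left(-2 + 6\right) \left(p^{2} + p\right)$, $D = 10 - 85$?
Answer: $44442$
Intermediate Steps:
$r{\left(B \right)} = 0$ ($r{\left(B \right)} = - \frac{B - B}{4} = \left(- \frac{1}{4}\right) 0 = 0$)
$D = -75$ ($D = 10 - 85 = -75$)
$j{\left(p \right)} = 4 p + 4 p^{2}$ ($j{\left(p \right)} = 4 \left(p + p^{2}\right) = 4 p + 4 p^{2}$)
$n{\left(b \right)} = 0$ ($n{\left(b \right)} = 4 \cdot 0 \left(1 + 0\right) b^{2} = 4 \cdot 0 \cdot 1 b^{2} = 0 b^{2} = 0$)
$n{\left(D \right)} + 44442 = 0 + 44442 = 44442$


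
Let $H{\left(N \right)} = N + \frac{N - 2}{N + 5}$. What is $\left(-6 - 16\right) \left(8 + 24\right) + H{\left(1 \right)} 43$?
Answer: $- \frac{4009}{6} \approx -668.17$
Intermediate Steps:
$H{\left(N \right)} = N + \frac{-2 + N}{5 + N}$
$\left(-6 - 16\right) \left(8 + 24\right) + H{\left(1 \right)} 43 = \left(-6 - 16\right) \left(8 + 24\right) + \frac{-2 + 1^{2} + 6 \cdot 1}{5 + 1} \cdot 43 = \left(-22\right) 32 + \frac{-2 + 1 + 6}{6} \cdot 43 = -704 + \frac{1}{6} \cdot 5 \cdot 43 = -704 + \frac{5}{6} \cdot 43 = -704 + \frac{215}{6} = - \frac{4009}{6}$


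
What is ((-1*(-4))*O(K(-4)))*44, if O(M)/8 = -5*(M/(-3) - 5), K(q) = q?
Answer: 77440/3 ≈ 25813.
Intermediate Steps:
O(M) = 200 + 40*M/3 (O(M) = 8*(-5*(M/(-3) - 5)) = 8*(-5*(M*(-⅓) - 5)) = 8*(-5*(-M/3 - 5)) = 8*(-5*(-5 - M/3)) = 8*(25 + 5*M/3) = 200 + 40*M/3)
((-1*(-4))*O(K(-4)))*44 = ((-1*(-4))*(200 + (40/3)*(-4)))*44 = (4*(200 - 160/3))*44 = (4*(440/3))*44 = (1760/3)*44 = 77440/3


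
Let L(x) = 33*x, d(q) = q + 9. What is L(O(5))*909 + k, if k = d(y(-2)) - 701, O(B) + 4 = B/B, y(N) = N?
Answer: -90685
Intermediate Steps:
O(B) = -3 (O(B) = -4 + B/B = -4 + 1 = -3)
d(q) = 9 + q
k = -694 (k = (9 - 2) - 701 = 7 - 701 = -694)
L(O(5))*909 + k = (33*(-3))*909 - 694 = -99*909 - 694 = -89991 - 694 = -90685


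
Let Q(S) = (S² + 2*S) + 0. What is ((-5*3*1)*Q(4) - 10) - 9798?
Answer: -10168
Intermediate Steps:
Q(S) = S² + 2*S
((-5*3*1)*Q(4) - 10) - 9798 = ((-5*3*1)*(4*(2 + 4)) - 10) - 9798 = ((-15*1)*(4*6) - 10) - 9798 = (-15*24 - 10) - 9798 = (-360 - 10) - 9798 = -370 - 9798 = -10168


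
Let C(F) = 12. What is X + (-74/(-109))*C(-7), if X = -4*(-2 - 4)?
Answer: 3504/109 ≈ 32.147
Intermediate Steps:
X = 24 (X = -4*(-6) = 24)
X + (-74/(-109))*C(-7) = 24 - 74/(-109)*12 = 24 - 74*(-1/109)*12 = 24 + (74/109)*12 = 24 + 888/109 = 3504/109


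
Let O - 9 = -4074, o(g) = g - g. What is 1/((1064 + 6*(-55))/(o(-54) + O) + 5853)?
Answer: 4065/23791711 ≈ 0.00017086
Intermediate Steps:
o(g) = 0
O = -4065 (O = 9 - 4074 = -4065)
1/((1064 + 6*(-55))/(o(-54) + O) + 5853) = 1/((1064 + 6*(-55))/(0 - 4065) + 5853) = 1/((1064 - 330)/(-4065) + 5853) = 1/(734*(-1/4065) + 5853) = 1/(-734/4065 + 5853) = 1/(23791711/4065) = 4065/23791711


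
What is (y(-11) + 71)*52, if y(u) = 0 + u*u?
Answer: 9984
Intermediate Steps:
y(u) = u**2 (y(u) = 0 + u**2 = u**2)
(y(-11) + 71)*52 = ((-11)**2 + 71)*52 = (121 + 71)*52 = 192*52 = 9984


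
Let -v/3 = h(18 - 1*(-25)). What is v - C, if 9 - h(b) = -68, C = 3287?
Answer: -3518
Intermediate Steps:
h(b) = 77 (h(b) = 9 - 1*(-68) = 9 + 68 = 77)
v = -231 (v = -3*77 = -231)
v - C = -231 - 1*3287 = -231 - 3287 = -3518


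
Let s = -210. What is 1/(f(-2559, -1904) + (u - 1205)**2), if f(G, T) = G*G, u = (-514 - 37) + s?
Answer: 1/10413637 ≈ 9.6028e-8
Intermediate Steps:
u = -761 (u = (-514 - 37) - 210 = -551 - 210 = -761)
f(G, T) = G**2
1/(f(-2559, -1904) + (u - 1205)**2) = 1/((-2559)**2 + (-761 - 1205)**2) = 1/(6548481 + (-1966)**2) = 1/(6548481 + 3865156) = 1/10413637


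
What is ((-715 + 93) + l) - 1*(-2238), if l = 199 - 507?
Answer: 1308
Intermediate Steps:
l = -308
((-715 + 93) + l) - 1*(-2238) = ((-715 + 93) - 308) - 1*(-2238) = (-622 - 308) + 2238 = -930 + 2238 = 1308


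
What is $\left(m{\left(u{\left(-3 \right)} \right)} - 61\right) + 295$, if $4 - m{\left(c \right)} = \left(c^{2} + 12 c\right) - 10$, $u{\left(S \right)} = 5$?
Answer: $163$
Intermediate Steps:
$m{\left(c \right)} = 14 - c^{2} - 12 c$ ($m{\left(c \right)} = 4 - \left(\left(c^{2} + 12 c\right) - 10\right) = 4 - \left(-10 + c^{2} + 12 c\right) = 14 - c^{2} - 12 c$)
$\left(m{\left(u{\left(-3 \right)} \right)} - 61\right) + 295 = \left(\left(14 - 5^{2} - 60\right) - 61\right) + 295 = \left(\left(14 - 25 - 60\right) - 61\right) + 295 = \left(-71 - 61\right) + 295 = -132 + 295 = 163$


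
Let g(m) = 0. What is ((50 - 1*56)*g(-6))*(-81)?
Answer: 0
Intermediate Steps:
((50 - 1*56)*g(-6))*(-81) = ((50 - 1*56)*0)*(-81) = ((50 - 56)*0)*(-81) = -6*0*(-81) = 0*(-81) = 0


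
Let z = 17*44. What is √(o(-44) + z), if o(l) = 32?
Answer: 2*√195 ≈ 27.928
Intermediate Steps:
z = 748
√(o(-44) + z) = √(32 + 748) = √780 = 2*√195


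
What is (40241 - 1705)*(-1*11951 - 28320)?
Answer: -1551883256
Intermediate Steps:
(40241 - 1705)*(-1*11951 - 28320) = 38536*(-11951 - 28320) = 38536*(-40271) = -1551883256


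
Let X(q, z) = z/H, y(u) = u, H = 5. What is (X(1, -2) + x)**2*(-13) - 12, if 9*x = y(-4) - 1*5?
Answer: -937/25 ≈ -37.480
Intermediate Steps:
X(q, z) = z/5
x = -1 (x = (-4 - 1*5)/9 = (-4 - 5)/9 = (1/9)*(-9) = -1)
(X(1, -2) + x)**2*(-13) - 12 = ((1/5)*(-2) - 1)**2*(-13) - 12 = (-2/5 - 1)**2*(-13) - 12 = (-7/5)**2*(-13) - 12 = (49/25)*(-13) - 12 = -637/25 - 12 = -937/25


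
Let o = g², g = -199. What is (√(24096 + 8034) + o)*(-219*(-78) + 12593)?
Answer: 1175159675 + 89025*√3570 ≈ 1.1805e+9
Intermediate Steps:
o = 39601 (o = (-199)² = 39601)
(√(24096 + 8034) + o)*(-219*(-78) + 12593) = (√(24096 + 8034) + 39601)*(-219*(-78) + 12593) = (√32130 + 39601)*(17082 + 12593) = (3*√3570 + 39601)*29675 = (39601 + 3*√3570)*29675 = 1175159675 + 89025*√3570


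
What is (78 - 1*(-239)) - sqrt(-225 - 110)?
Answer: 317 - I*sqrt(335) ≈ 317.0 - 18.303*I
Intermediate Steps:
(78 - 1*(-239)) - sqrt(-225 - 110) = (78 + 239) - sqrt(-335) = 317 - I*sqrt(335)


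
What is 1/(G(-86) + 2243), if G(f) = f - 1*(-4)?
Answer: 1/2161 ≈ 0.00046275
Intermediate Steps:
G(f) = 4 + f (G(f) = f + 4 = 4 + f)
1/(G(-86) + 2243) = 1/((4 - 86) + 2243) = 1/(-82 + 2243) = 1/2161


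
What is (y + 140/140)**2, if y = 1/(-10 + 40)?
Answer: 961/900 ≈ 1.0678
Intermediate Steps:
y = 1/30 ≈ 0.033333
(y + 140/140)**2 = (1/30 + 140/140)**2 = (1/30 + 140*(1/140))**2 = (1/30 + 1)**2 = (31/30)**2 = 961/900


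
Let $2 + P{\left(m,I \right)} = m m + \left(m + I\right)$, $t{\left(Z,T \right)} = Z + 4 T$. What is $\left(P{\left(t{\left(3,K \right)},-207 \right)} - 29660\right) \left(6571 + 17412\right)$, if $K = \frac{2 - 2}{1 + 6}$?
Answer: $-716060431$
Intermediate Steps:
$K = 0$ ($K = \frac{0}{7} = 0 \cdot \frac{1}{7} = 0$)
$P{\left(m,I \right)} = -2 + I + m + m^{2}$ ($P{\left(m,I \right)} = -2 + \left(m m + \left(m + I\right)\right) = -2 + \left(m^{2} + \left(I + m\right)\right) = -2 + \left(I + m + m^{2}\right) = -2 + I + m + m^{2}$)
$\left(P{\left(t{\left(3,K \right)},-207 \right)} - 29660\right) \left(6571 + 17412\right) = \left(\left(-2 - 207 + \left(3 + 4 \cdot 0\right) + \left(3 + 4 \cdot 0\right)^{2}\right) - 29660\right) \left(6571 + 17412\right) = \left(\left(-2 - 207 + \left(3 + 0\right) + \left(3 + 0\right)^{2}\right) - 29660\right) 23983 = \left(\left(-2 - 207 + 3 + 3^{2}\right) - 29660\right) 23983 = \left(\left(-2 - 207 + 3 + 9\right) - 29660\right) 23983 = \left(-197 - 29660\right) 23983 = \left(-29857\right) 23983 = -716060431$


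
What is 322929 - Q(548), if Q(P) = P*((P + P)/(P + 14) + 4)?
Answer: 89826793/281 ≈ 3.1967e+5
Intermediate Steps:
Q(P) = P*(4 + 2*P/(14 + P)) (Q(P) = P*((2*P)/(14 + P) + 4) = P*(2*P/(14 + P) + 4) = P*(4 + 2*P/(14 + P)))
322929 - Q(548) = 322929 - 2*548*(28 + 3*548)/(14 + 548) = 322929 - 2*548*(28 + 1644)/562 = 322929 - 2*548*1672/562 = 322929 - 1*916256/281 = 322929 - 916256/281 = 89826793/281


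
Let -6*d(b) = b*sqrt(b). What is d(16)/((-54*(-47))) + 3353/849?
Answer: 4250429/1077381 ≈ 3.9451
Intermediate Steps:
d(b) = -b**(3/2)/6 (d(b) = -b*sqrt(b)/6 = -b**(3/2)/6)
d(16)/((-54*(-47))) + 3353/849 = (-16**(3/2)/6)/((-54*(-47))) + 3353/849 = -1/6*64/2538 + 3353*(1/849) = -32/3*1/2538 + 3353/849 = -16/3807 + 3353/849 = 4250429/1077381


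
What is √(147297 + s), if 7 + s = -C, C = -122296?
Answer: 3*√29954 ≈ 519.22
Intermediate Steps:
s = 122289 (s = -7 - 1*(-122296) = -7 + 122296 = 122289)
√(147297 + s) = √(147297 + 122289) = √269586 = 3*√29954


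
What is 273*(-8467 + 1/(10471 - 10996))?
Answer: -57787288/25 ≈ -2.3115e+6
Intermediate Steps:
273*(-8467 + 1/(10471 - 10996)) = 273*(-8467 + 1/(-525)) = 273*(-8467 - 1/525) = 273*(-4445176/525) = -57787288/25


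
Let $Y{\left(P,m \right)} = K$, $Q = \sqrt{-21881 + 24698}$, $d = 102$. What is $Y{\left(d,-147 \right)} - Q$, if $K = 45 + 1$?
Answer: $46 - 3 \sqrt{313} \approx -7.0754$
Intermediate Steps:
$Q = 3 \sqrt{313}$ ($Q = \sqrt{2817} = 3 \sqrt{313} \approx 53.075$)
$K = 46$
$Y{\left(P,m \right)} = 46$
$Y{\left(d,-147 \right)} - Q = 46 - 3 \sqrt{313}$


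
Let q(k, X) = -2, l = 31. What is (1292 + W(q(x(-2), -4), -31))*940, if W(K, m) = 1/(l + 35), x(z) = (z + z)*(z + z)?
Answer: 40078310/33 ≈ 1.2145e+6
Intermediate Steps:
x(z) = 4*z**2 (x(z) = (2*z)*(2*z) = 4*z**2)
W(K, m) = 1/66 (W(K, m) = 1/(31 + 35) = 1/66)
(1292 + W(q(x(-2), -4), -31))*940 = (1292 + 1/66)*940 = (85273/66)*940 = 40078310/33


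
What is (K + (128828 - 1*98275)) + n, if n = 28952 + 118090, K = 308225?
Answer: 485820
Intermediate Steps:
n = 147042
(K + (128828 - 1*98275)) + n = (308225 + (128828 - 1*98275)) + 147042 = (308225 + (128828 - 98275)) + 147042 = (308225 + 30553) + 147042 = 338778 + 147042 = 485820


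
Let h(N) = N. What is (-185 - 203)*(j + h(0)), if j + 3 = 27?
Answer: -9312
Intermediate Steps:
j = 24 (j = -3 + 27 = 24)
(-185 - 203)*(j + h(0)) = (-185 - 203)*(24 + 0) = -388*24 = -9312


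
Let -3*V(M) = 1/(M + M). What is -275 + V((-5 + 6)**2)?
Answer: -1651/6 ≈ -275.17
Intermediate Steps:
V(M) = -1/(6*M) (V(M) = -1/(3*(M + M)) = -1/(2*M)/3 = -1/(6*M))
-275 + V((-5 + 6)**2) = -275 - 1/(6*(-5 + 6)**2) = -275 - 1/(6*(1**2)) = -275 - 1/6/1 = -275 - 1/6*1 = -275 - 1/6 = -1651/6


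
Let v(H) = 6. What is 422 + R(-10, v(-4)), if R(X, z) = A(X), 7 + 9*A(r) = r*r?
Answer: 1297/3 ≈ 432.33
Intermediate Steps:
A(r) = -7/9 + r²/9 (A(r) = -7/9 + (r*r)/9 = -7/9 + r²/9)
R(X, z) = -7/9 + X²/9
422 + R(-10, v(-4)) = 422 + (-7/9 + (⅑)*(-10)²) = 422 + (-7/9 + (⅑)*100) = 422 + (-7/9 + 100/9) = 422 + 31/3 = 1297/3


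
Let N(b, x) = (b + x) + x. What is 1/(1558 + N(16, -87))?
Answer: 1/1400 ≈ 0.00071429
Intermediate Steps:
N(b, x) = b + 2*x
1/(1558 + N(16, -87)) = 1/(1558 + (16 + 2*(-87))) = 1/(1558 + (16 - 174)) = 1/(1558 - 158) = 1/1400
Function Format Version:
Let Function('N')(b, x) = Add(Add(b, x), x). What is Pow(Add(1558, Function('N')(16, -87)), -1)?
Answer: Rational(1, 1400) ≈ 0.00071429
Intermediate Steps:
Function('N')(b, x) = Add(b, Mul(2, x))
Pow(Add(1558, Function('N')(16, -87)), -1) = Pow(Add(1558, Add(16, Mul(2, -87))), -1) = Pow(Add(1558, Add(16, -174)), -1) = Pow(Add(1558, -158), -1) = Pow(1400, -1) = Rational(1, 1400)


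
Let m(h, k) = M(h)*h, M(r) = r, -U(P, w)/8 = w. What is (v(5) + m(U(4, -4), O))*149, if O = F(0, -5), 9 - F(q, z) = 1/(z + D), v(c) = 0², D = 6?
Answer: 152576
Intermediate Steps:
U(P, w) = -8*w
v(c) = 0
F(q, z) = 9 - 1/(6 + z) (F(q, z) = 9 - 1/(z + 6) = 9 - 1/(6 + z))
O = 8 (O = (53 + 9*(-5))/(6 - 5) = (53 - 45)/1 = 1*8 = 8)
m(h, k) = h² (m(h, k) = h*h = h²)
(v(5) + m(U(4, -4), O))*149 = (0 + (-8*(-4))²)*149 = (0 + 32²)*149 = (0 + 1024)*149 = 1024*149 = 152576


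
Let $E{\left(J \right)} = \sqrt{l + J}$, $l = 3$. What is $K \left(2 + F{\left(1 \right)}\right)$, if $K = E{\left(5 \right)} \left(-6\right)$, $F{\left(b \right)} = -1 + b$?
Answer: $- 24 \sqrt{2} \approx -33.941$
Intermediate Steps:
$E{\left(J \right)} = \sqrt{3 + J}$
$K = - 12 \sqrt{2}$ ($K = \sqrt{3 + 5} \left(-6\right) = \sqrt{8} \left(-6\right) = 2 \sqrt{2} \left(-6\right) = - 12 \sqrt{2} \approx -16.971$)
$K \left(2 + F{\left(1 \right)}\right) = - 12 \sqrt{2} \left(2 + \left(-1 + 1\right)\right) = - 12 \sqrt{2} \left(2 + 0\right) = - 12 \sqrt{2} \cdot 2 = - 24 \sqrt{2}$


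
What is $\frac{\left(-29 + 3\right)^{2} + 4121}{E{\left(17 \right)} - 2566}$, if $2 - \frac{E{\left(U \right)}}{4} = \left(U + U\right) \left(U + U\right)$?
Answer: $- \frac{533}{798} \approx -0.66792$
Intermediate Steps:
$E{\left(U \right)} = 8 - 16 U^{2}$ ($E{\left(U \right)} = 8 - 4 \left(U + U\right) \left(U + U\right) = 8 - 4 \cdot 2 U 2 U = 8 - 4 \cdot 4 U^{2} = 8 - 16 U^{2}$)
$\frac{\left(-29 + 3\right)^{2} + 4121}{E{\left(17 \right)} - 2566} = \frac{\left(-29 + 3\right)^{2} + 4121}{\left(8 - 16 \cdot 17^{2}\right) - 2566} = \frac{\left(-26\right)^{2} + 4121}{\left(8 - 4624\right) - 2566} = \frac{676 + 4121}{\left(8 - 4624\right) - 2566} = \frac{4797}{-4616 - 2566} = \frac{4797}{-7182} = 4797 \left(- \frac{1}{7182}\right) = - \frac{533}{798}$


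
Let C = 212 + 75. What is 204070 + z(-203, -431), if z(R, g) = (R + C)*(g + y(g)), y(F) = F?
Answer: 131662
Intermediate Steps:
C = 287
z(R, g) = 2*g*(287 + R) (z(R, g) = (R + 287)*(g + g) = (287 + R)*(2*g) = 2*g*(287 + R))
204070 + z(-203, -431) = 204070 + 2*(-431)*(287 - 203) = 204070 + 2*(-431)*84 = 204070 - 72408 = 131662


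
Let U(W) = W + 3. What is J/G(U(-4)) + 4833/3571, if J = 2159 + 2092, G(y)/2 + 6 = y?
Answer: -15112659/49994 ≈ -302.29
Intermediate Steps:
U(W) = 3 + W
G(y) = -12 + 2*y
J = 4251
J/G(U(-4)) + 4833/3571 = 4251/(-12 + 2*(3 - 4)) + 4833/3571 = 4251/(-12 + 2*(-1)) + 4833*(1/3571) = 4251/(-12 - 2) + 4833/3571 = 4251/(-14) + 4833/3571 = 4251*(-1/14) + 4833/3571 = -4251/14 + 4833/3571 = -15112659/49994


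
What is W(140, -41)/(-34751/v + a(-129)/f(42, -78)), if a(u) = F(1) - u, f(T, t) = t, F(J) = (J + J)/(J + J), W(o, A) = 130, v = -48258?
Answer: -6273540/45679 ≈ -137.34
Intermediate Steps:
F(J) = 1 (F(J) = (2*J)/((2*J)) = (2*J)*(1/(2*J)) = 1)
a(u) = 1 - u
W(140, -41)/(-34751/v + a(-129)/f(42, -78)) = 130/(-34751/(-48258) + (1 - 1*(-129))/(-78)) = 130/(-34751*(-1/48258) + (1 + 129)*(-1/78)) = 130/(34751/48258 + 130*(-1/78)) = 130/(34751/48258 - 5/3) = 130/(-45679/48258) = 130*(-48258/45679) = -6273540/45679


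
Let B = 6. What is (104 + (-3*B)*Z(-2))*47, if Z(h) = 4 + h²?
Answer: -1880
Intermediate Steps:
(104 + (-3*B)*Z(-2))*47 = (104 + (-3*6)*(4 + (-2)²))*47 = (104 - 18*(4 + 4))*47 = (104 - 18*8)*47 = (104 - 144)*47 = -40*47 = -1880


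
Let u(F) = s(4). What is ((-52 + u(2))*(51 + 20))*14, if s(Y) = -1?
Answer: -52682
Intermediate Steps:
u(F) = -1
((-52 + u(2))*(51 + 20))*14 = ((-52 - 1)*(51 + 20))*14 = -53*71*14 = -3763*14 = -52682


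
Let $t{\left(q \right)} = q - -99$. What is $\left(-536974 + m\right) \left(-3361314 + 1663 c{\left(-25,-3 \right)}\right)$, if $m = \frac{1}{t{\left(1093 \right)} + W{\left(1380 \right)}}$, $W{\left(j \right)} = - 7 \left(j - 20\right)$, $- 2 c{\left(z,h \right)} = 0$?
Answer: $\frac{2505254255244587}{1388} \approx 1.8049 \cdot 10^{12}$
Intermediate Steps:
$t{\left(q \right)} = 99 + q$ ($t{\left(q \right)} = q + 99 = 99 + q$)
$c{\left(z,h \right)} = 0$ ($c{\left(z,h \right)} = \left(- \frac{1}{2}\right) 0 = 0$)
$W{\left(j \right)} = 140 - 7 j$ ($W{\left(j \right)} = - 7 \left(-20 + j\right) = 140 - 7 j$)
$m = - \frac{1}{8328}$ ($m = \frac{1}{\left(99 + 1093\right) + \left(140 - 9660\right)} = \frac{1}{1192 + \left(140 - 9660\right)} = \frac{1}{1192 - 9520} = \frac{1}{-8328} = - \frac{1}{8328} \approx -0.00012008$)
$\left(-536974 + m\right) \left(-3361314 + 1663 c{\left(-25,-3 \right)}\right) = \left(-536974 - \frac{1}{8328}\right) \left(-3361314 + 1663 \cdot 0\right) = - \frac{4471919473 \left(-3361314 + 0\right)}{8328} = \left(- \frac{4471919473}{8328}\right) \left(-3361314\right) = \frac{2505254255244587}{1388}$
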